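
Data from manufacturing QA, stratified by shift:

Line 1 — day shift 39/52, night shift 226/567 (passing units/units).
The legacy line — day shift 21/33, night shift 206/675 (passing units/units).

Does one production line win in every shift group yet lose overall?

Day shift: Line 1 39/52 = 75.0%, the legacy line 21/33 = 63.6% → Line 1
Night shift: Line 1 226/567 = 39.9%, the legacy line 206/675 = 30.5% → Line 1
Overall: Line 1 265/619 = 42.8%, the legacy line 227/708 = 32.1% → Line 1
Line 1 wins overall and in every shift group — no reversal.

No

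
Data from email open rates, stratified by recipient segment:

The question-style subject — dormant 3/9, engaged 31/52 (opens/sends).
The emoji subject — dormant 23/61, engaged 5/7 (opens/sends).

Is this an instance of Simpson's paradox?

Yes

Dormant: the question-style subject 3/9 = 33.3%, the emoji subject 23/61 = 37.7% → the emoji subject
Engaged: the question-style subject 31/52 = 59.6%, the emoji subject 5/7 = 71.4% → the emoji subject
Overall: the question-style subject 34/61 = 55.7%, the emoji subject 28/68 = 41.2% → the question-style subject
The emoji subject wins each recipient group but the question-style subject wins overall — the comparison reverses. The emoji subject's sends skew toward dormant, which has a lower base rate.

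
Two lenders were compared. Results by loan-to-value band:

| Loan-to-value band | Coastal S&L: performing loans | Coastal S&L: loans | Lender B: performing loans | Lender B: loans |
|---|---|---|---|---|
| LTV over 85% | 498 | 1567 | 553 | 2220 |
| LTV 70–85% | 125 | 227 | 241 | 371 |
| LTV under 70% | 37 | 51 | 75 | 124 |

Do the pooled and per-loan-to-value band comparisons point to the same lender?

No

LTV over 85%: Coastal S&L 498/1567 = 31.8%, Lender B 553/2220 = 24.9% → Coastal S&L
LTV 70–85%: Coastal S&L 125/227 = 55.1%, Lender B 241/371 = 65.0% → Lender B
LTV under 70%: Coastal S&L 37/51 = 72.5%, Lender B 75/124 = 60.5% → Coastal S&L
Overall: Coastal S&L 660/1845 = 35.8%, Lender B 869/2715 = 32.0% → Coastal S&L
Neither sweeps: Coastal S&L wins 2 of 3 groups, Lender B wins 1. Coastal S&L wins overall but not every group — no Simpson reversal.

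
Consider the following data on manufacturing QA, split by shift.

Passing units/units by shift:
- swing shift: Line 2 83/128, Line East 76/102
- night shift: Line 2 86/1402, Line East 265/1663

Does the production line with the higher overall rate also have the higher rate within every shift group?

Swing shift: Line 2 83/128 = 64.8%, Line East 76/102 = 74.5% → Line East
Night shift: Line 2 86/1402 = 6.1%, Line East 265/1663 = 15.9% → Line East
Overall: Line 2 169/1530 = 11.0%, Line East 341/1765 = 19.3% → Line East
Line East wins overall and in every shift group — no reversal.

Yes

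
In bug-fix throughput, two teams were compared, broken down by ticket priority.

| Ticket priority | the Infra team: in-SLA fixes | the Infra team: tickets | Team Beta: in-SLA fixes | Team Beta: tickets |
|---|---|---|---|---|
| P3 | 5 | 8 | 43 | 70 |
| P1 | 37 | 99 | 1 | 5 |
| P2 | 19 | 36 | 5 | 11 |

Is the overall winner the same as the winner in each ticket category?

No

P3: the Infra team 5/8 = 62.5%, Team Beta 43/70 = 61.4% → the Infra team
P1: the Infra team 37/99 = 37.4%, Team Beta 1/5 = 20.0% → the Infra team
P2: the Infra team 19/36 = 52.8%, Team Beta 5/11 = 45.5% → the Infra team
Overall: the Infra team 61/143 = 42.7%, Team Beta 49/86 = 57.0% → Team Beta
The Infra team wins each ticket group but Team Beta wins overall — the comparison reverses. The Infra team's tickets skew toward P1, which has a lower base rate.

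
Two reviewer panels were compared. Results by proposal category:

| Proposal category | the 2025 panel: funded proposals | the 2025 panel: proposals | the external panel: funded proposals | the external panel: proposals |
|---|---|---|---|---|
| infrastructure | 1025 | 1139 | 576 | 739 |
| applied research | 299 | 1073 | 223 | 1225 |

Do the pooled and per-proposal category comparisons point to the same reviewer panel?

Yes

Infrastructure: the 2025 panel 1025/1139 = 90.0%, the external panel 576/739 = 77.9% → the 2025 panel
Applied research: the 2025 panel 299/1073 = 27.9%, the external panel 223/1225 = 18.2% → the 2025 panel
Overall: the 2025 panel 1324/2212 = 59.9%, the external panel 799/1964 = 40.7% → the 2025 panel
The 2025 panel wins overall and in every proposal group — no reversal.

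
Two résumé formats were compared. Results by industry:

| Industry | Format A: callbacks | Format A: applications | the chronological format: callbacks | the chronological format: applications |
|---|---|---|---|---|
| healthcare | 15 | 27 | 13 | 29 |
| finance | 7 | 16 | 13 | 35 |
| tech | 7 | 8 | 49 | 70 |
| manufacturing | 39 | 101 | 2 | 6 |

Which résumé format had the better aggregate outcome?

Healthcare: Format A 15/27 = 55.6%, the chronological format 13/29 = 44.8% → Format A
Finance: Format A 7/16 = 43.8%, the chronological format 13/35 = 37.1% → Format A
Tech: Format A 7/8 = 87.5%, the chronological format 49/70 = 70.0% → Format A
Manufacturing: Format A 39/101 = 38.6%, the chronological format 2/6 = 33.3% → Format A
Overall: Format A 68/152 = 44.7%, the chronological format 77/140 = 55.0% → the chronological format
(Format A wins every industry group but the chronological format wins overall — Format A's applications skew toward the low-rate manufacturing group.)

the chronological format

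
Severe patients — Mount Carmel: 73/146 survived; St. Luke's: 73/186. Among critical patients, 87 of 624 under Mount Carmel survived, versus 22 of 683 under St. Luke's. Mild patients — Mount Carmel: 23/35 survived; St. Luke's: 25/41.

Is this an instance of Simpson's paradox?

No

Severe: Mount Carmel 73/146 = 50.0%, St. Luke's 73/186 = 39.2% → Mount Carmel
Critical: Mount Carmel 87/624 = 13.9%, St. Luke's 22/683 = 3.2% → Mount Carmel
Mild: Mount Carmel 23/35 = 65.7%, St. Luke's 25/41 = 61.0% → Mount Carmel
Overall: Mount Carmel 183/805 = 22.7%, St. Luke's 120/910 = 13.2% → Mount Carmel
Mount Carmel wins overall and in every case group — no reversal.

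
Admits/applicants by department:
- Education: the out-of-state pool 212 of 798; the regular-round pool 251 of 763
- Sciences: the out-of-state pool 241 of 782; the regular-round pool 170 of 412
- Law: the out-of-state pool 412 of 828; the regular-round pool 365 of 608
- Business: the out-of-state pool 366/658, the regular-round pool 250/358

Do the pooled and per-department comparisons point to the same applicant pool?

Education: the out-of-state pool 212/798 = 26.6%, the regular-round pool 251/763 = 32.9% → the regular-round pool
Sciences: the out-of-state pool 241/782 = 30.8%, the regular-round pool 170/412 = 41.3% → the regular-round pool
Law: the out-of-state pool 412/828 = 49.8%, the regular-round pool 365/608 = 60.0% → the regular-round pool
Business: the out-of-state pool 366/658 = 55.6%, the regular-round pool 250/358 = 69.8% → the regular-round pool
Overall: the out-of-state pool 1231/3066 = 40.2%, the regular-round pool 1036/2141 = 48.4% → the regular-round pool
The regular-round pool wins overall and in every department group — no reversal.

Yes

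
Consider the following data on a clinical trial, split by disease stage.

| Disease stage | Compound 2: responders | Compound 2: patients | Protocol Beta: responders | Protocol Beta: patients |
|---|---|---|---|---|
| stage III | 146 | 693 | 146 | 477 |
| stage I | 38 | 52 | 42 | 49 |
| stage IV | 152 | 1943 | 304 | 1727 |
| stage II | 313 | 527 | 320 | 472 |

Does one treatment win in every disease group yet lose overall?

Stage III: Compound 2 146/693 = 21.1%, Protocol Beta 146/477 = 30.6% → Protocol Beta
Stage I: Compound 2 38/52 = 73.1%, Protocol Beta 42/49 = 85.7% → Protocol Beta
Stage IV: Compound 2 152/1943 = 7.8%, Protocol Beta 304/1727 = 17.6% → Protocol Beta
Stage II: Compound 2 313/527 = 59.4%, Protocol Beta 320/472 = 67.8% → Protocol Beta
Overall: Compound 2 649/3215 = 20.2%, Protocol Beta 812/2725 = 29.8% → Protocol Beta
Protocol Beta wins overall and in every disease group — no reversal.

No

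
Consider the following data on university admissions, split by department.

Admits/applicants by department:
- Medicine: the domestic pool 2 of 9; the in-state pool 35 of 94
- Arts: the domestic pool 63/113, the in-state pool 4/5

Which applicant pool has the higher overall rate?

Medicine: the domestic pool 2/9 = 22.2%, the in-state pool 35/94 = 37.2% → the in-state pool
Arts: the domestic pool 63/113 = 55.8%, the in-state pool 4/5 = 80.0% → the in-state pool
Overall: the domestic pool 65/122 = 53.3%, the in-state pool 39/99 = 39.4% → the domestic pool
(The in-state pool wins every department group but the domestic pool wins overall — the in-state pool's applicants skew toward the low-rate Medicine group.)

the domestic pool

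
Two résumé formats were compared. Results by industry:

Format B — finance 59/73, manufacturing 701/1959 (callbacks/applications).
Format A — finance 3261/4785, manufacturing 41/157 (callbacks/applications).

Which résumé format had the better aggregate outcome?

Format A

Finance: Format B 59/73 = 80.8%, Format A 3261/4785 = 68.2% → Format B
Manufacturing: Format B 701/1959 = 35.8%, Format A 41/157 = 26.1% → Format B
Overall: Format B 760/2032 = 37.4%, Format A 3302/4942 = 66.8% → Format A
(Format B wins every industry group but Format A wins overall — Format B's applications skew toward the low-rate manufacturing group.)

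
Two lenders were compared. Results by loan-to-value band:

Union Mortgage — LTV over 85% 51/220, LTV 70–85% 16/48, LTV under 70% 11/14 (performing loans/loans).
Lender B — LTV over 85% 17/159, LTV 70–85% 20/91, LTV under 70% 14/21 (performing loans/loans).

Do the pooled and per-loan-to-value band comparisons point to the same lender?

Yes

LTV over 85%: Union Mortgage 51/220 = 23.2%, Lender B 17/159 = 10.7% → Union Mortgage
LTV 70–85%: Union Mortgage 16/48 = 33.3%, Lender B 20/91 = 22.0% → Union Mortgage
LTV under 70%: Union Mortgage 11/14 = 78.6%, Lender B 14/21 = 66.7% → Union Mortgage
Overall: Union Mortgage 78/282 = 27.7%, Lender B 51/271 = 18.8% → Union Mortgage
Union Mortgage wins overall and in every loan-to-value group — no reversal.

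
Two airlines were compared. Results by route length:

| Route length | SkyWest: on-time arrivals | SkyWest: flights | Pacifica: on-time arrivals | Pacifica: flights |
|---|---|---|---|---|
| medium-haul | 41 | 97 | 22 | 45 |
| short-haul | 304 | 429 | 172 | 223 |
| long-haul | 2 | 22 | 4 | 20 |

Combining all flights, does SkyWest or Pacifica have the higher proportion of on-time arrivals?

Pacifica

Medium-haul: SkyWest 41/97 = 42.3%, Pacifica 22/45 = 48.9% → Pacifica
Short-haul: SkyWest 304/429 = 70.9%, Pacifica 172/223 = 77.1% → Pacifica
Long-haul: SkyWest 2/22 = 9.1%, Pacifica 4/20 = 20.0% → Pacifica
Overall: SkyWest 347/548 = 63.3%, Pacifica 198/288 = 68.8% → Pacifica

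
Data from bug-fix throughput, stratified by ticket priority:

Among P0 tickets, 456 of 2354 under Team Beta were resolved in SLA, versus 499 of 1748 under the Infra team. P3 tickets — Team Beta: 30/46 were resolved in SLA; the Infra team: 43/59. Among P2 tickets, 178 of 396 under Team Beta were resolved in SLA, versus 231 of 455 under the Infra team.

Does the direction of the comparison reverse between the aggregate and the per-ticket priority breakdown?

P0: Team Beta 456/2354 = 19.4%, the Infra team 499/1748 = 28.5% → the Infra team
P3: Team Beta 30/46 = 65.2%, the Infra team 43/59 = 72.9% → the Infra team
P2: Team Beta 178/396 = 44.9%, the Infra team 231/455 = 50.8% → the Infra team
Overall: Team Beta 664/2796 = 23.7%, the Infra team 773/2262 = 34.2% → the Infra team
The Infra team wins overall and in every ticket group — no reversal.

No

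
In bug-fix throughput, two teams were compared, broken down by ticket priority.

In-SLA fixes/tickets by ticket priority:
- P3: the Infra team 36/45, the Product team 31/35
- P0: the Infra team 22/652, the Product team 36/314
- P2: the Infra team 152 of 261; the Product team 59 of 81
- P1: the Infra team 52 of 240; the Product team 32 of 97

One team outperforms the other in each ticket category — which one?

the Product team

P3: the Infra team 36/45 = 80.0%, the Product team 31/35 = 88.6% → the Product team
P0: the Infra team 22/652 = 3.4%, the Product team 36/314 = 11.5% → the Product team
P2: the Infra team 152/261 = 58.2%, the Product team 59/81 = 72.8% → the Product team
P1: the Infra team 52/240 = 21.7%, the Product team 32/97 = 33.0% → the Product team
The Product team has the higher rate in all 4 groups.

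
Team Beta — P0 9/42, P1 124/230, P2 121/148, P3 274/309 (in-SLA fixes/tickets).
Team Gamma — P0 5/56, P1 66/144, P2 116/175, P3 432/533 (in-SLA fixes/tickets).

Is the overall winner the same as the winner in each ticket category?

Yes

P0: Team Beta 9/42 = 21.4%, Team Gamma 5/56 = 8.9% → Team Beta
P1: Team Beta 124/230 = 53.9%, Team Gamma 66/144 = 45.8% → Team Beta
P2: Team Beta 121/148 = 81.8%, Team Gamma 116/175 = 66.3% → Team Beta
P3: Team Beta 274/309 = 88.7%, Team Gamma 432/533 = 81.1% → Team Beta
Overall: Team Beta 528/729 = 72.4%, Team Gamma 619/908 = 68.2% → Team Beta
Team Beta wins overall and in every ticket group — no reversal.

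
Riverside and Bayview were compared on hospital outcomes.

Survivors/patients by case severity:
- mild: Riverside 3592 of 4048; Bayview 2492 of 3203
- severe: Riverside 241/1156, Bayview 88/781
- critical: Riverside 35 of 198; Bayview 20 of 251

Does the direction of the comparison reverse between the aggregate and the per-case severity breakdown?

No

Mild: Riverside 3592/4048 = 88.7%, Bayview 2492/3203 = 77.8% → Riverside
Severe: Riverside 241/1156 = 20.8%, Bayview 88/781 = 11.3% → Riverside
Critical: Riverside 35/198 = 17.7%, Bayview 20/251 = 8.0% → Riverside
Overall: Riverside 3868/5402 = 71.6%, Bayview 2600/4235 = 61.4% → Riverside
Riverside wins overall and in every case group — no reversal.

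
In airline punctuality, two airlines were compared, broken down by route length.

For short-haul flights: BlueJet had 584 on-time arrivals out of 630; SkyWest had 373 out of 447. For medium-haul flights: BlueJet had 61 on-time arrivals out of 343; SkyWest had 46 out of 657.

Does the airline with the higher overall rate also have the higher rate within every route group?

Short-haul: BlueJet 584/630 = 92.7%, SkyWest 373/447 = 83.4% → BlueJet
Medium-haul: BlueJet 61/343 = 17.8%, SkyWest 46/657 = 7.0% → BlueJet
Overall: BlueJet 645/973 = 66.3%, SkyWest 419/1104 = 38.0% → BlueJet
BlueJet wins overall and in every route group — no reversal.

Yes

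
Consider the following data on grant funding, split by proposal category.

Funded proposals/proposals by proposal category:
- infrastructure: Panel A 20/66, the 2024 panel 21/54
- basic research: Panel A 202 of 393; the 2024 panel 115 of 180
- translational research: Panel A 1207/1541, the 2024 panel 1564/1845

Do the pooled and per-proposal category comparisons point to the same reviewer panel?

Infrastructure: Panel A 20/66 = 30.3%, the 2024 panel 21/54 = 38.9% → the 2024 panel
Basic research: Panel A 202/393 = 51.4%, the 2024 panel 115/180 = 63.9% → the 2024 panel
Translational research: Panel A 1207/1541 = 78.3%, the 2024 panel 1564/1845 = 84.8% → the 2024 panel
Overall: Panel A 1429/2000 = 71.5%, the 2024 panel 1700/2079 = 81.8% → the 2024 panel
The 2024 panel wins overall and in every proposal group — no reversal.

Yes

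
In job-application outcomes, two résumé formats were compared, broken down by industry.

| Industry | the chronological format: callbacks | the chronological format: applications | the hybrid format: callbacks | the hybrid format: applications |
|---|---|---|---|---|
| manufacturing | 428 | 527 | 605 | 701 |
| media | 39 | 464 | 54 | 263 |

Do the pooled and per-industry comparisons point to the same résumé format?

Manufacturing: the chronological format 428/527 = 81.2%, the hybrid format 605/701 = 86.3% → the hybrid format
Media: the chronological format 39/464 = 8.4%, the hybrid format 54/263 = 20.5% → the hybrid format
Overall: the chronological format 467/991 = 47.1%, the hybrid format 659/964 = 68.4% → the hybrid format
The hybrid format wins overall and in every industry group — no reversal.

Yes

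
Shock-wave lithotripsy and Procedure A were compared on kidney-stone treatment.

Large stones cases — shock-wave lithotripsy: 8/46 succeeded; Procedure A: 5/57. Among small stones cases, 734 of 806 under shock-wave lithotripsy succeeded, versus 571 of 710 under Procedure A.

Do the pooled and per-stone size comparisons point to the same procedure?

Large stones: shock-wave lithotripsy 8/46 = 17.4%, Procedure A 5/57 = 8.8% → shock-wave lithotripsy
Small stones: shock-wave lithotripsy 734/806 = 91.1%, Procedure A 571/710 = 80.4% → shock-wave lithotripsy
Overall: shock-wave lithotripsy 742/852 = 87.1%, Procedure A 576/767 = 75.1% → shock-wave lithotripsy
Shock-wave lithotripsy wins overall and in every stone group — no reversal.

Yes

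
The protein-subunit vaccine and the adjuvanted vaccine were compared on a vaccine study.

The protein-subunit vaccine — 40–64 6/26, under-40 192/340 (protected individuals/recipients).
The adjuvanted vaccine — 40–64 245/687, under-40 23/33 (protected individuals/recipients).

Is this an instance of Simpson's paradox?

40–64: the protein-subunit vaccine 6/26 = 23.1%, the adjuvanted vaccine 245/687 = 35.7% → the adjuvanted vaccine
Under-40: the protein-subunit vaccine 192/340 = 56.5%, the adjuvanted vaccine 23/33 = 69.7% → the adjuvanted vaccine
Overall: the protein-subunit vaccine 198/366 = 54.1%, the adjuvanted vaccine 268/720 = 37.2% → the protein-subunit vaccine
The adjuvanted vaccine wins each age group but the protein-subunit vaccine wins overall — the comparison reverses. The adjuvanted vaccine's recipients skew toward 40–64, which has a lower base rate.

Yes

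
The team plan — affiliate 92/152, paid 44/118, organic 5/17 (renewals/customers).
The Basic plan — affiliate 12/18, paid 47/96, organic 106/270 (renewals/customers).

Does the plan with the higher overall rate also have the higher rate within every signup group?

No

Affiliate: the team plan 92/152 = 60.5%, the Basic plan 12/18 = 66.7% → the Basic plan
Paid: the team plan 44/118 = 37.3%, the Basic plan 47/96 = 49.0% → the Basic plan
Organic: the team plan 5/17 = 29.4%, the Basic plan 106/270 = 39.3% → the Basic plan
Overall: the team plan 141/287 = 49.1%, the Basic plan 165/384 = 43.0% → the team plan
The Basic plan wins each signup group but the team plan wins overall — the comparison reverses. The Basic plan's customers skew toward organic, which has a lower base rate.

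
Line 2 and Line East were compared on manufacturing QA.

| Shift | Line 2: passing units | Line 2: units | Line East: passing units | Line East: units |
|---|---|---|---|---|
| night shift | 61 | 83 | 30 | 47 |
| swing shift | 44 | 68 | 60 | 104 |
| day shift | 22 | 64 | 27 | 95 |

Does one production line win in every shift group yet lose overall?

No

Night shift: Line 2 61/83 = 73.5%, Line East 30/47 = 63.8% → Line 2
Swing shift: Line 2 44/68 = 64.7%, Line East 60/104 = 57.7% → Line 2
Day shift: Line 2 22/64 = 34.4%, Line East 27/95 = 28.4% → Line 2
Overall: Line 2 127/215 = 59.1%, Line East 117/246 = 47.6% → Line 2
Line 2 wins overall and in every shift group — no reversal.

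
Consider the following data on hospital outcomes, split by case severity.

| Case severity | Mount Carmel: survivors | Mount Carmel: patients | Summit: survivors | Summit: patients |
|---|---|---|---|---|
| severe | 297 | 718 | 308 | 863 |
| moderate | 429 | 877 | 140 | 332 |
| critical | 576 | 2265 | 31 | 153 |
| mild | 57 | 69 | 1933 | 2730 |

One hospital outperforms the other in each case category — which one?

Severe: Mount Carmel 297/718 = 41.4%, Summit 308/863 = 35.7% → Mount Carmel
Moderate: Mount Carmel 429/877 = 48.9%, Summit 140/332 = 42.2% → Mount Carmel
Critical: Mount Carmel 576/2265 = 25.4%, Summit 31/153 = 20.3% → Mount Carmel
Mild: Mount Carmel 57/69 = 82.6%, Summit 1933/2730 = 70.8% → Mount Carmel
Mount Carmel has the higher rate in all 4 groups.

Mount Carmel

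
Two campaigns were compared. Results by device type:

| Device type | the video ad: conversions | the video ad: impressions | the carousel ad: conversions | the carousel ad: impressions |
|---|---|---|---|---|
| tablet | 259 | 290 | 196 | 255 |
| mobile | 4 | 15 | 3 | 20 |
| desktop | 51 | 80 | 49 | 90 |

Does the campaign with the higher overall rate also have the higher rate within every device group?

Tablet: the video ad 259/290 = 89.3%, the carousel ad 196/255 = 76.9% → the video ad
Mobile: the video ad 4/15 = 26.7%, the carousel ad 3/20 = 15.0% → the video ad
Desktop: the video ad 51/80 = 63.8%, the carousel ad 49/90 = 54.4% → the video ad
Overall: the video ad 314/385 = 81.6%, the carousel ad 248/365 = 67.9% → the video ad
The video ad wins overall and in every device group — no reversal.

Yes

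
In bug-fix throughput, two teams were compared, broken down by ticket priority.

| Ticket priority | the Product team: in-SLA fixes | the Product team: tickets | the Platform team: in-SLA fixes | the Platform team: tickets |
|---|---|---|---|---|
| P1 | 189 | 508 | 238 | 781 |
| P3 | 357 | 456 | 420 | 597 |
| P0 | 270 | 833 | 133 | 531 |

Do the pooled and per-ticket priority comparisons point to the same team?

P1: the Product team 189/508 = 37.2%, the Platform team 238/781 = 30.5% → the Product team
P3: the Product team 357/456 = 78.3%, the Platform team 420/597 = 70.4% → the Product team
P0: the Product team 270/833 = 32.4%, the Platform team 133/531 = 25.0% → the Product team
Overall: the Product team 816/1797 = 45.4%, the Platform team 791/1909 = 41.4% → the Product team
The Product team wins overall and in every ticket group — no reversal.

Yes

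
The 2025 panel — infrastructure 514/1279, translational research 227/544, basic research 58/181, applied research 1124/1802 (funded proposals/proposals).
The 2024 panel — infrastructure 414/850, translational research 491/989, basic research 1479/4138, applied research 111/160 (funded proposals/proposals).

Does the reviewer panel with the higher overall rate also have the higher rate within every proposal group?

No

Infrastructure: the 2025 panel 514/1279 = 40.2%, the 2024 panel 414/850 = 48.7% → the 2024 panel
Translational research: the 2025 panel 227/544 = 41.7%, the 2024 panel 491/989 = 49.6% → the 2024 panel
Basic research: the 2025 panel 58/181 = 32.0%, the 2024 panel 1479/4138 = 35.7% → the 2024 panel
Applied research: the 2025 panel 1124/1802 = 62.4%, the 2024 panel 111/160 = 69.4% → the 2024 panel
Overall: the 2025 panel 1923/3806 = 50.5%, the 2024 panel 2495/6137 = 40.7% → the 2025 panel
The 2024 panel wins each proposal group but the 2025 panel wins overall — the comparison reverses. The 2024 panel's proposals skew toward basic research, which has a lower base rate.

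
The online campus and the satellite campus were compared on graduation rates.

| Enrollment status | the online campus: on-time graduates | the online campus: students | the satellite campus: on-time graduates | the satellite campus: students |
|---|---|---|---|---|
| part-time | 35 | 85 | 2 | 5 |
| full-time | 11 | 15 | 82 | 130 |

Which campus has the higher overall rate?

the satellite campus

Part-time: the online campus 35/85 = 41.2%, the satellite campus 2/5 = 40.0% → the online campus
Full-time: the online campus 11/15 = 73.3%, the satellite campus 82/130 = 63.1% → the online campus
Overall: the online campus 46/100 = 46.0%, the satellite campus 84/135 = 62.2% → the satellite campus
(The online campus wins every enrollment group but the satellite campus wins overall — the online campus's students skew toward the low-rate part-time group.)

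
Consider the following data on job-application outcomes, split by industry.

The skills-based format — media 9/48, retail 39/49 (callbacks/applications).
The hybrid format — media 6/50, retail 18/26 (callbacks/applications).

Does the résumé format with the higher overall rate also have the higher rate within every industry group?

Yes

Media: the skills-based format 9/48 = 18.8%, the hybrid format 6/50 = 12.0% → the skills-based format
Retail: the skills-based format 39/49 = 79.6%, the hybrid format 18/26 = 69.2% → the skills-based format
Overall: the skills-based format 48/97 = 49.5%, the hybrid format 24/76 = 31.6% → the skills-based format
The skills-based format wins overall and in every industry group — no reversal.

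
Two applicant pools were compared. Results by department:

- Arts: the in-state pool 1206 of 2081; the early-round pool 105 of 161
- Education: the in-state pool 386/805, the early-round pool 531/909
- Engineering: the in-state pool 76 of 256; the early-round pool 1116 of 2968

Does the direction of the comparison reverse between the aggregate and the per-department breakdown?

Yes

Arts: the in-state pool 1206/2081 = 58.0%, the early-round pool 105/161 = 65.2% → the early-round pool
Education: the in-state pool 386/805 = 48.0%, the early-round pool 531/909 = 58.4% → the early-round pool
Engineering: the in-state pool 76/256 = 29.7%, the early-round pool 1116/2968 = 37.6% → the early-round pool
Overall: the in-state pool 1668/3142 = 53.1%, the early-round pool 1752/4038 = 43.4% → the in-state pool
The early-round pool wins each department group but the in-state pool wins overall — the comparison reverses. The early-round pool's applicants skew toward Engineering, which has a lower base rate.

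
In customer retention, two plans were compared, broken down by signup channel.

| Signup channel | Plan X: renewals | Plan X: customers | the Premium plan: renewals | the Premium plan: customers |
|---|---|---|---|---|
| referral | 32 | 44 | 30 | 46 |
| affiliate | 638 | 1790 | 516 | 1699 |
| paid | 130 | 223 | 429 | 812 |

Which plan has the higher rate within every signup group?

Plan X

Referral: Plan X 32/44 = 72.7%, the Premium plan 30/46 = 65.2% → Plan X
Affiliate: Plan X 638/1790 = 35.6%, the Premium plan 516/1699 = 30.4% → Plan X
Paid: Plan X 130/223 = 58.3%, the Premium plan 429/812 = 52.8% → Plan X
Plan X has the higher rate in all 3 groups.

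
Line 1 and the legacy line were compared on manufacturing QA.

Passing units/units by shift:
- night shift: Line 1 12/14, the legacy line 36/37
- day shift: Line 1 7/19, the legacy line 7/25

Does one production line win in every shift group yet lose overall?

Night shift: Line 1 12/14 = 85.7%, the legacy line 36/37 = 97.3% → the legacy line
Day shift: Line 1 7/19 = 36.8%, the legacy line 7/25 = 28.0% → Line 1
Overall: Line 1 19/33 = 57.6%, the legacy line 43/62 = 69.4% → the legacy line
Neither sweeps: Line 1 wins 1 of 2 groups, the legacy line wins 1. The legacy line wins overall but not every group — no Simpson reversal.

No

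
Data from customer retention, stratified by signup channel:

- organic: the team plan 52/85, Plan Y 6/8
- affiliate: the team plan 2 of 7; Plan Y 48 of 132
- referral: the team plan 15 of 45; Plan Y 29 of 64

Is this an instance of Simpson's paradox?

Yes

Organic: the team plan 52/85 = 61.2%, Plan Y 6/8 = 75.0% → Plan Y
Affiliate: the team plan 2/7 = 28.6%, Plan Y 48/132 = 36.4% → Plan Y
Referral: the team plan 15/45 = 33.3%, Plan Y 29/64 = 45.3% → Plan Y
Overall: the team plan 69/137 = 50.4%, Plan Y 83/204 = 40.7% → the team plan
Plan Y wins each signup group but the team plan wins overall — the comparison reverses. Plan Y's customers skew toward affiliate, which has a lower base rate.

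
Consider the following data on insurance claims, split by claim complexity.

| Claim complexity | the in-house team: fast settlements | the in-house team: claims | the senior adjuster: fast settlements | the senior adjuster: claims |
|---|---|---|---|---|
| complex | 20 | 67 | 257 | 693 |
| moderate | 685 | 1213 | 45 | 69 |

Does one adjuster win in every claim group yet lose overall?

Yes

Complex: the in-house team 20/67 = 29.9%, the senior adjuster 257/693 = 37.1% → the senior adjuster
Moderate: the in-house team 685/1213 = 56.5%, the senior adjuster 45/69 = 65.2% → the senior adjuster
Overall: the in-house team 705/1280 = 55.1%, the senior adjuster 302/762 = 39.6% → the in-house team
The senior adjuster wins each claim group but the in-house team wins overall — the comparison reverses. The senior adjuster's claims skew toward complex, which has a lower base rate.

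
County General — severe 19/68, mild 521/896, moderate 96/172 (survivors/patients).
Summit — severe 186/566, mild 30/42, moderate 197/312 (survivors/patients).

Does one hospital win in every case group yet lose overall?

Yes

Severe: County General 19/68 = 27.9%, Summit 186/566 = 32.9% → Summit
Mild: County General 521/896 = 58.1%, Summit 30/42 = 71.4% → Summit
Moderate: County General 96/172 = 55.8%, Summit 197/312 = 63.1% → Summit
Overall: County General 636/1136 = 56.0%, Summit 413/920 = 44.9% → County General
Summit wins each case group but County General wins overall — the comparison reverses. Summit's patients skew toward severe, which has a lower base rate.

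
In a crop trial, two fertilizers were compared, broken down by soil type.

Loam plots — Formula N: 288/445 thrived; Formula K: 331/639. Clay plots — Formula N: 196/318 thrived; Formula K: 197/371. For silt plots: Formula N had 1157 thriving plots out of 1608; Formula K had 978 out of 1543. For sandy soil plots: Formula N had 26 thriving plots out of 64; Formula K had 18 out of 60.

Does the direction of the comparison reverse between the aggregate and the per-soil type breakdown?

Loam: Formula N 288/445 = 64.7%, Formula K 331/639 = 51.8% → Formula N
Clay: Formula N 196/318 = 61.6%, Formula K 197/371 = 53.1% → Formula N
Silt: Formula N 1157/1608 = 72.0%, Formula K 978/1543 = 63.4% → Formula N
Sandy soil: Formula N 26/64 = 40.6%, Formula K 18/60 = 30.0% → Formula N
Overall: Formula N 1667/2435 = 68.5%, Formula K 1524/2613 = 58.3% → Formula N
Formula N wins overall and in every soil group — no reversal.

No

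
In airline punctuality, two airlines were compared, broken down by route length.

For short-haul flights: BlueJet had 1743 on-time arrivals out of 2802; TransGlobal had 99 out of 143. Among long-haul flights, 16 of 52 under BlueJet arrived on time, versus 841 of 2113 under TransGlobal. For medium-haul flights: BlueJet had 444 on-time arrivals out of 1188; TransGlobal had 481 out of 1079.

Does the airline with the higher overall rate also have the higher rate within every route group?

No

Short-haul: BlueJet 1743/2802 = 62.2%, TransGlobal 99/143 = 69.2% → TransGlobal
Long-haul: BlueJet 16/52 = 30.8%, TransGlobal 841/2113 = 39.8% → TransGlobal
Medium-haul: BlueJet 444/1188 = 37.4%, TransGlobal 481/1079 = 44.6% → TransGlobal
Overall: BlueJet 2203/4042 = 54.5%, TransGlobal 1421/3335 = 42.6% → BlueJet
TransGlobal wins each route group but BlueJet wins overall — the comparison reverses. TransGlobal's flights skew toward long-haul, which has a lower base rate.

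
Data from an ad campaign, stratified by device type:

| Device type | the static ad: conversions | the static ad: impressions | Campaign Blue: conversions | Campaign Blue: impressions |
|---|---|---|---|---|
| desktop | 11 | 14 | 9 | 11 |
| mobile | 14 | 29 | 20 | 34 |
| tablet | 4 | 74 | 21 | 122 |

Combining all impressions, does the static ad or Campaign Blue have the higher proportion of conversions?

Desktop: the static ad 11/14 = 78.6%, Campaign Blue 9/11 = 81.8% → Campaign Blue
Mobile: the static ad 14/29 = 48.3%, Campaign Blue 20/34 = 58.8% → Campaign Blue
Tablet: the static ad 4/74 = 5.4%, Campaign Blue 21/122 = 17.2% → Campaign Blue
Overall: the static ad 29/117 = 24.8%, Campaign Blue 50/167 = 29.9% → Campaign Blue

Campaign Blue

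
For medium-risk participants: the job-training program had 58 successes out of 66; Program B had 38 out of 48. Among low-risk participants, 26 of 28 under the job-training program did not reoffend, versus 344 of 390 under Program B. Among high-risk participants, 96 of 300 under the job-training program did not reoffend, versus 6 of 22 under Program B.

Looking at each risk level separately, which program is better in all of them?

the job-training program

Medium-risk: the job-training program 58/66 = 87.9%, Program B 38/48 = 79.2% → the job-training program
Low-risk: the job-training program 26/28 = 92.9%, Program B 344/390 = 88.2% → the job-training program
High-risk: the job-training program 96/300 = 32.0%, Program B 6/22 = 27.3% → the job-training program
The job-training program has the higher rate in all 3 groups.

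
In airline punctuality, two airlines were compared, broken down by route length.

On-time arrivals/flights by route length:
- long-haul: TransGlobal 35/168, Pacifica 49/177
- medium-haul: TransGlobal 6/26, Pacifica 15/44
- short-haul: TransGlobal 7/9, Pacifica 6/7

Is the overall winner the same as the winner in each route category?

Yes

Long-haul: TransGlobal 35/168 = 20.8%, Pacifica 49/177 = 27.7% → Pacifica
Medium-haul: TransGlobal 6/26 = 23.1%, Pacifica 15/44 = 34.1% → Pacifica
Short-haul: TransGlobal 7/9 = 77.8%, Pacifica 6/7 = 85.7% → Pacifica
Overall: TransGlobal 48/203 = 23.6%, Pacifica 70/228 = 30.7% → Pacifica
Pacifica wins overall and in every route group — no reversal.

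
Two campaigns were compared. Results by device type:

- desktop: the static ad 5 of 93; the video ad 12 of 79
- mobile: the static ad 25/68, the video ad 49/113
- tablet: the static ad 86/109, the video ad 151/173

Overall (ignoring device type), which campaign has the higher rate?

the video ad

Desktop: the static ad 5/93 = 5.4%, the video ad 12/79 = 15.2% → the video ad
Mobile: the static ad 25/68 = 36.8%, the video ad 49/113 = 43.4% → the video ad
Tablet: the static ad 86/109 = 78.9%, the video ad 151/173 = 87.3% → the video ad
Overall: the static ad 116/270 = 43.0%, the video ad 212/365 = 58.1% → the video ad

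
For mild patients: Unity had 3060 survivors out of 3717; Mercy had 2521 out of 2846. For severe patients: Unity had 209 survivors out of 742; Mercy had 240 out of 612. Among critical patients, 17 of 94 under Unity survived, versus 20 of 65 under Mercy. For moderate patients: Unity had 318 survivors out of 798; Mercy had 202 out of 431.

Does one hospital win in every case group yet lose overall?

Mild: Unity 3060/3717 = 82.3%, Mercy 2521/2846 = 88.6% → Mercy
Severe: Unity 209/742 = 28.2%, Mercy 240/612 = 39.2% → Mercy
Critical: Unity 17/94 = 18.1%, Mercy 20/65 = 30.8% → Mercy
Moderate: Unity 318/798 = 39.8%, Mercy 202/431 = 46.9% → Mercy
Overall: Unity 3604/5351 = 67.4%, Mercy 2983/3954 = 75.4% → Mercy
Mercy wins overall and in every case group — no reversal.

No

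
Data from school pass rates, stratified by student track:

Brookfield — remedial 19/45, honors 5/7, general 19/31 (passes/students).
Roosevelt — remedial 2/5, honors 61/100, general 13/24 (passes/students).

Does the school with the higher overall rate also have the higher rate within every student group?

Remedial: Brookfield 19/45 = 42.2%, Roosevelt 2/5 = 40.0% → Brookfield
Honors: Brookfield 5/7 = 71.4%, Roosevelt 61/100 = 61.0% → Brookfield
General: Brookfield 19/31 = 61.3%, Roosevelt 13/24 = 54.2% → Brookfield
Overall: Brookfield 43/83 = 51.8%, Roosevelt 76/129 = 58.9% → Roosevelt
Brookfield wins each student group but Roosevelt wins overall — the comparison reverses. Brookfield's students skew toward remedial, which has a lower base rate.

No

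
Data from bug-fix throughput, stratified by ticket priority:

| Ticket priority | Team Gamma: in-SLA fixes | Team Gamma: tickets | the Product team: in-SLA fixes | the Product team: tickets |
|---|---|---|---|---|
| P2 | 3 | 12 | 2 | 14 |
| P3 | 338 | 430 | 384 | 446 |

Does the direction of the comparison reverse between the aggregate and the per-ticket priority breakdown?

No

P2: Team Gamma 3/12 = 25.0%, the Product team 2/14 = 14.3% → Team Gamma
P3: Team Gamma 338/430 = 78.6%, the Product team 384/446 = 86.1% → the Product team
Overall: Team Gamma 341/442 = 77.1%, the Product team 386/460 = 83.9% → the Product team
Neither sweeps: Team Gamma wins 1 of 2 groups, the Product team wins 1. The Product team wins overall but not every group — no Simpson reversal.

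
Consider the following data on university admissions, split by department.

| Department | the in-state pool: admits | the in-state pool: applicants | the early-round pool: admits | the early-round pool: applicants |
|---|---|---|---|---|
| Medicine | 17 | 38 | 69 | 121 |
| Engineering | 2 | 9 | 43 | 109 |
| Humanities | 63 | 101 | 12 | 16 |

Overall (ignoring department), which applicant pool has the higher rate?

Medicine: the in-state pool 17/38 = 44.7%, the early-round pool 69/121 = 57.0% → the early-round pool
Engineering: the in-state pool 2/9 = 22.2%, the early-round pool 43/109 = 39.4% → the early-round pool
Humanities: the in-state pool 63/101 = 62.4%, the early-round pool 12/16 = 75.0% → the early-round pool
Overall: the in-state pool 82/148 = 55.4%, the early-round pool 124/246 = 50.4% → the in-state pool
(The early-round pool wins every department group but the in-state pool wins overall — the early-round pool's applicants skew toward the low-rate Engineering group.)

the in-state pool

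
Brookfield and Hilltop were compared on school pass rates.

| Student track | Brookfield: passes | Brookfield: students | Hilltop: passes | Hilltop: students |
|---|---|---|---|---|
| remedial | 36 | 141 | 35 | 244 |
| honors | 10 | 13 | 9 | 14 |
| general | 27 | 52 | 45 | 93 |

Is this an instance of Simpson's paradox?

Remedial: Brookfield 36/141 = 25.5%, Hilltop 35/244 = 14.3% → Brookfield
Honors: Brookfield 10/13 = 76.9%, Hilltop 9/14 = 64.3% → Brookfield
General: Brookfield 27/52 = 51.9%, Hilltop 45/93 = 48.4% → Brookfield
Overall: Brookfield 73/206 = 35.4%, Hilltop 89/351 = 25.4% → Brookfield
Brookfield wins overall and in every student group — no reversal.

No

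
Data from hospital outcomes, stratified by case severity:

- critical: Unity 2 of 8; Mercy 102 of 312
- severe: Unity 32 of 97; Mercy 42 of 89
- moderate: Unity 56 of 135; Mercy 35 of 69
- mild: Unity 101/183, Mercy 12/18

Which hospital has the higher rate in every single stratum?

Critical: Unity 2/8 = 25.0%, Mercy 102/312 = 32.7% → Mercy
Severe: Unity 32/97 = 33.0%, Mercy 42/89 = 47.2% → Mercy
Moderate: Unity 56/135 = 41.5%, Mercy 35/69 = 50.7% → Mercy
Mild: Unity 101/183 = 55.2%, Mercy 12/18 = 66.7% → Mercy
Mercy has the higher rate in all 4 groups.

Mercy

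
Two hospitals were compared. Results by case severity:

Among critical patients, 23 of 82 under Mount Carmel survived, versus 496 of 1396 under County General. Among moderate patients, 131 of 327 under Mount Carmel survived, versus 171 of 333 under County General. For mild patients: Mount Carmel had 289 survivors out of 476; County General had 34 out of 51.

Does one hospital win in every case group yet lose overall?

Yes

Critical: Mount Carmel 23/82 = 28.0%, County General 496/1396 = 35.5% → County General
Moderate: Mount Carmel 131/327 = 40.1%, County General 171/333 = 51.4% → County General
Mild: Mount Carmel 289/476 = 60.7%, County General 34/51 = 66.7% → County General
Overall: Mount Carmel 443/885 = 50.1%, County General 701/1780 = 39.4% → Mount Carmel
County General wins each case group but Mount Carmel wins overall — the comparison reverses. County General's patients skew toward critical, which has a lower base rate.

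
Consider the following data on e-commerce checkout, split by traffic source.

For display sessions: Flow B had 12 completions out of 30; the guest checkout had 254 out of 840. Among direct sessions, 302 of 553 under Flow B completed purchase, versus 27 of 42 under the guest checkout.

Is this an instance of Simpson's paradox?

Display: Flow B 12/30 = 40.0%, the guest checkout 254/840 = 30.2% → Flow B
Direct: Flow B 302/553 = 54.6%, the guest checkout 27/42 = 64.3% → the guest checkout
Overall: Flow B 314/583 = 53.9%, the guest checkout 281/882 = 31.9% → Flow B
Neither sweeps: Flow B wins 1 of 2 groups, the guest checkout wins 1. Flow B wins overall but not every group — no Simpson reversal.

No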